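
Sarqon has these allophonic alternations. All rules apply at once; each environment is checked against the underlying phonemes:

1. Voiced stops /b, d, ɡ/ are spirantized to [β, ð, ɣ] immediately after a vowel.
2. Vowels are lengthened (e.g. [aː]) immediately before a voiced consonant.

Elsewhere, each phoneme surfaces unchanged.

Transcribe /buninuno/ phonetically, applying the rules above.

/b/ (word-initial) is in the target of rule 1 but the environment (immediately after a vowel) is not met → [b].
/u/ (between /b/ and /n/) occurs before a voiced consonant → [uː] by rule 2.
/i/ — between /n/ and /n/, before a voiced consonant — surfaces as [iː] (rule 2).
/u/ meets the environment for rule 2 (before a voiced consonant) → [uː].
/o/ (word-final): rule 2 targets it, but not before a voiced consonant → unchanged [o].

[buːniːnuːno]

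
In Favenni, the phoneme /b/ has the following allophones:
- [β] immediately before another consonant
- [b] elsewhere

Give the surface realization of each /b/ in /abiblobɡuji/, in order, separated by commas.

Occurrence 1 (position 2): no conditioning environment matches → elsewhere allophone [b].
Occurrence 2 (position 4): immediately before another consonant → [β].
Occurrence 3 (position 7): immediately before another consonant → [β].

[b], [β], [β]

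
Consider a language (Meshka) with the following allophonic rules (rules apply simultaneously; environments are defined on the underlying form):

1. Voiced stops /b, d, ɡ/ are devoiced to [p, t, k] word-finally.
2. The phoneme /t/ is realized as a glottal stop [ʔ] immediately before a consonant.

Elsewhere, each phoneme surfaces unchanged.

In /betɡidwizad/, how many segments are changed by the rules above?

Segments that undergo a rule: /t/ → [ʔ] (rule 2); /d/ → [t] (rule 1).
All other segments surface unchanged.

2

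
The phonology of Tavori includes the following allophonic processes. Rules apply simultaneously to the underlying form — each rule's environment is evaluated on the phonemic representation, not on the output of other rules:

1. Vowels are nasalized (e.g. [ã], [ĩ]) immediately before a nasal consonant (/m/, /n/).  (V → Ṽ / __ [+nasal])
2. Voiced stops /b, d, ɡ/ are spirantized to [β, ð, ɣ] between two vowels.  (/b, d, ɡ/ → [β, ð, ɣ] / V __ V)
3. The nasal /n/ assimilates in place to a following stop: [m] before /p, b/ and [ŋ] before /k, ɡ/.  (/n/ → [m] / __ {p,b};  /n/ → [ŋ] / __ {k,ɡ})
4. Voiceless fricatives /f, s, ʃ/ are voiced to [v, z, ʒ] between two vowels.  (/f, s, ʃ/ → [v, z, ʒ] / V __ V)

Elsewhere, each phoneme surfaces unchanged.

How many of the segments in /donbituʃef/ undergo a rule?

Segments that undergo a rule: /o/ → [õ] (rule 1); /n/ → [m] (rule 3); /ʃ/ → [ʒ] (rule 4).
All other segments surface unchanged.

3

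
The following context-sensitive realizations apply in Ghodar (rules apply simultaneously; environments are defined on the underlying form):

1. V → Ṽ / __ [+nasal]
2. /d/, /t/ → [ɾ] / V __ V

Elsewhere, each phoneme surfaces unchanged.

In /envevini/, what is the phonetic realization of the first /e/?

/e/ meets the environment for rule 1 (before a nasal consonant) → [ẽ].

[ẽ]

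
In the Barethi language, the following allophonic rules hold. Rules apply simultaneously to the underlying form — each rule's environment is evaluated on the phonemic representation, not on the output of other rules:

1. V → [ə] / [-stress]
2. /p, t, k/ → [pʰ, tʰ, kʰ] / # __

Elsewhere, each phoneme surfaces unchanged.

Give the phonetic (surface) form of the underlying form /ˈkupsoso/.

[ˈkʰupsəsə]

/k/ (word-initial): word-initially, so rule 2 applies → [kʰ].
/u/ (between /k/ and /p/): rule 1 targets it, but not in an unstressed syllable → unchanged [u].
/p/ (between /u/ and /s/): rule 2 targets it, but not word-initially → unchanged [p].
/s/ (between /p/ and /o/) is unaffected → [s].
/o/ (between /s/ and /s/): in an unstressed syllable, so rule 1 applies → [ə].
/s/ (between /o/ and /o/) is unaffected → [s].
/o/ (word-final) occurs in an unstressed syllable → [ə] by rule 1.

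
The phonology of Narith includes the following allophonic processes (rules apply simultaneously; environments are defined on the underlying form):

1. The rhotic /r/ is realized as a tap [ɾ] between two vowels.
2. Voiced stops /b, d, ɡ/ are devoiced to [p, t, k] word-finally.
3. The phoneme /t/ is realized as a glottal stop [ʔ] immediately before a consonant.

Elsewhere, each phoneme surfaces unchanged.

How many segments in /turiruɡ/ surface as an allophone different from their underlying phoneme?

Segments that undergo a rule: /r/ → [ɾ] (rule 1); /r/ → [ɾ] (rule 1); /ɡ/ → [k] (rule 2).
All other segments surface unchanged.

3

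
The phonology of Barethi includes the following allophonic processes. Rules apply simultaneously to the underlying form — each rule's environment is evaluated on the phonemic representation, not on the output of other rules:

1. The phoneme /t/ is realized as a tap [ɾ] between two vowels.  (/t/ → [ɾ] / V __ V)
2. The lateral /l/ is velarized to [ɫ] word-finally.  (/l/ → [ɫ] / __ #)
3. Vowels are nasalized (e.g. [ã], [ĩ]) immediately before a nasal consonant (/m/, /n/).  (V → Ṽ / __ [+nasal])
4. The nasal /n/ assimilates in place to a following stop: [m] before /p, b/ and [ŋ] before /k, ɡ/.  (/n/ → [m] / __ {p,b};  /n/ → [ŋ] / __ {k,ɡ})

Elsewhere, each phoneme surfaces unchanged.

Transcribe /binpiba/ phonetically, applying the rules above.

/b/ — not in any rule's target class → [b].
/i/ (between /b/ and /n/): before a nasal consonant, so rule 3 applies → [ĩ].
Rule 4 applies to /n/ (between /i/ and /p/: before a labial or velar stop) → [m].
/p/ (between /n/ and /i/): no rule targets it → [p].
/i/ (between /p/ and /b/): rule 3 targets it, but not before a nasal consonant → unchanged [i].
/b/ — not in any rule's target class → [b].
/a/ (word-final) is in the target of rule 3 but the environment (before a nasal consonant) is not met → [a].

[bĩmpiba]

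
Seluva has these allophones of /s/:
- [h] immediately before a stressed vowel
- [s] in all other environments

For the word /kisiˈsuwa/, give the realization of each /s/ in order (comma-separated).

[s], [h]

Occurrence 1 (position 3): no conditioning environment matches → elsewhere allophone [s].
Occurrence 2 (position 5): immediately before a stressed vowel → [h].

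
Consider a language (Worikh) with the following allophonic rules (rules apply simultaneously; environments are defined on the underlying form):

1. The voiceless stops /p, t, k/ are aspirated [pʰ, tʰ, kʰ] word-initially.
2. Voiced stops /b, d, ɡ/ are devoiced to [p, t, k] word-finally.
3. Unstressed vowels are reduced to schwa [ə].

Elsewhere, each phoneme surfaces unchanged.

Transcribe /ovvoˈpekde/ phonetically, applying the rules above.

Rule 3 applies to /o/ (word-initial: in an unstressed syllable) → [ə].
/v/ (between /o/ and /v/): no rule targets it → [v].
/v/ (between /v/ and /o/) is unaffected → [v].
/o/ (between /v/ and /p/): in an unstressed syllable, so rule 3 applies → [ə].
/p/ (between /o/ and /e/) is in the target of rule 1 but the environment (word-initially) is not met → [p].
/e/ (between /p/ and /k/) fails the environment for rule 3, so it stays [e].
/k/ — between /e/ and /d/; rule 1 does not apply here → [k].
/d/ (between /k/ and /e/) fails the environment for rule 2, so it stays [d].
/e/ — word-final, in an unstressed syllable — surfaces as [ə] (rule 3).

[əvvəˈpekdə]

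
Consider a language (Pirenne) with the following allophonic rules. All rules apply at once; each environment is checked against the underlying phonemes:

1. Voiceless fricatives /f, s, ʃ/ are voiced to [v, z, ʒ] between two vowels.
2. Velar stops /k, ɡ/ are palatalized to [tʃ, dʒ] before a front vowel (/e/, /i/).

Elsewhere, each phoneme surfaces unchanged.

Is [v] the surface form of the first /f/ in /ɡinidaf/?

No

/f/ (word-final) is in the target of rule 1 but the environment (between two vowels) is not met → [f].
The actual realization is [f], not [v].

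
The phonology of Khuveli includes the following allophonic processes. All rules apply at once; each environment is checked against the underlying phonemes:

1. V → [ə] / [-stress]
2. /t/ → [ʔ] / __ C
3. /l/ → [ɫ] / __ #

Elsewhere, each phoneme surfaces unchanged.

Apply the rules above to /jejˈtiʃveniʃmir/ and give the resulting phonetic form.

[jəjˈtiʃvənəʃmər]

/j/ (word-initial) is unaffected → [j].
/e/ — between /j/ and /j/, in an unstressed syllable — surfaces as [ə] (rule 1).
/j/ — not in any rule's target class → [j].
/t/ (between /j/ and /i/) is in the target of rule 2 but the environment (immediately before a consonant) is not met → [t].
/i/ — between /t/ and /ʃ/; rule 1 does not apply here → [i].
/ʃ/ (between /i/ and /v/) is unaffected → [ʃ].
/v/ — not in any rule's target class → [v].
/e/ (between /v/ and /n/) occurs in an unstressed syllable → [ə] by rule 1.
/n/ stays [n].
/i/ meets the environment for rule 1 (in an unstressed syllable) → [ə].
/ʃ/ — not in any rule's target class → [ʃ].
/m/ (between /ʃ/ and /i/) is unaffected → [m].
/i/ (between /m/ and /r/) occurs in an unstressed syllable → [ə] by rule 1.
/r/ stays [r].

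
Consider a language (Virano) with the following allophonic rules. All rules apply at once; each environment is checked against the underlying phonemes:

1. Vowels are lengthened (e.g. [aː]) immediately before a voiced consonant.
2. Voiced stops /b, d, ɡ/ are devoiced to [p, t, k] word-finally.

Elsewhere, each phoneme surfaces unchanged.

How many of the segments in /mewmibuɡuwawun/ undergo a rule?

Segments that undergo a rule: /e/ → [eː] (rule 1); /i/ → [iː] (rule 1); /u/ → [uː] (rule 1); /u/ → [uː] (rule 1); /a/ → [aː] (rule 1); /u/ → [uː] (rule 1).
All other segments surface unchanged.

6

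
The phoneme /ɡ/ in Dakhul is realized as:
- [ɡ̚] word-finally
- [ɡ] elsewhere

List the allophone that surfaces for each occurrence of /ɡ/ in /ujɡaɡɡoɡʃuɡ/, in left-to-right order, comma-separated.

[ɡ], [ɡ], [ɡ], [ɡ], [ɡ̚]

Occurrence 1 (position 3): no conditioning environment matches → elsewhere allophone [ɡ].
Occurrence 2 (position 5): no conditioning environment matches → elsewhere allophone [ɡ].
Occurrence 3 (position 6): no conditioning environment matches → elsewhere allophone [ɡ].
Occurrence 4 (position 8): no conditioning environment matches → elsewhere allophone [ɡ].
Occurrence 5 (position 11): word-finally → [ɡ̚].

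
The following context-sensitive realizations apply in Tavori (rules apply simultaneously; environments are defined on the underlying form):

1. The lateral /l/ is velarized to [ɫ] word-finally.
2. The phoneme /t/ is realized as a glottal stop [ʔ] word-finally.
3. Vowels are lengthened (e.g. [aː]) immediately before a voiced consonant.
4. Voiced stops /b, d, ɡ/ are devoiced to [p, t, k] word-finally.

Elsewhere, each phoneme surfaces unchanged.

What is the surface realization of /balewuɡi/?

[baːleːwuːɡi]

/b/ (word-initial) is in the target of rule 4 but the environment (word-finally) is not met → [b].
/a/ (between /b/ and /l/): before a voiced consonant, so rule 3 applies → [aː].
/l/ — between /a/ and /e/; rule 1 does not apply here → [l].
/e/ (between /l/ and /w/): before a voiced consonant, so rule 3 applies → [eː].
/u/ meets the environment for rule 3 (before a voiced consonant) → [uː].
/ɡ/ (between /u/ and /i/): rule 4 targets it, but not word-finally → unchanged [ɡ].
/i/ (word-final) fails the environment for rule 3, so it stays [i].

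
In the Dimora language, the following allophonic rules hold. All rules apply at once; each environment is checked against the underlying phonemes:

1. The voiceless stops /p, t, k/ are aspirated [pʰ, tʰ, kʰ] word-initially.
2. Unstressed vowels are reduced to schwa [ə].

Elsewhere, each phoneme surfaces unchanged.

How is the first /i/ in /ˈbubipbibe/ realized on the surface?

[ə]

/i/ (between /b/ and /p/): in an unstressed syllable, so rule 2 applies → [ə].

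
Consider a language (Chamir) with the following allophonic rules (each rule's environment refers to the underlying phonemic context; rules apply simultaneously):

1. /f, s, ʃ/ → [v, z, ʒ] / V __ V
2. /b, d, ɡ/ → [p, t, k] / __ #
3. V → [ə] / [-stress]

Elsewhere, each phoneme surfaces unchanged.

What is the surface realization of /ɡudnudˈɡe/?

[ɡədnədˈɡe]

/ɡ/ — word-initial; rule 2 does not apply here → [ɡ].
Rule 3 applies to /u/ (between /ɡ/ and /d/: in an unstressed syllable) → [ə].
/d/ (between /u/ and /n/): rule 2 targets it, but not word-finally → unchanged [d].
/n/ (between /d/ and /u/) is unaffected → [n].
/u/ meets the environment for rule 3 (in an unstressed syllable) → [ə].
/d/ (between /u/ and /ɡ/) fails the environment for rule 2, so it stays [d].
/ɡ/ (between /d/ and /e/) fails the environment for rule 2, so it stays [ɡ].
/e/ — word-final; rule 3 does not apply here → [e].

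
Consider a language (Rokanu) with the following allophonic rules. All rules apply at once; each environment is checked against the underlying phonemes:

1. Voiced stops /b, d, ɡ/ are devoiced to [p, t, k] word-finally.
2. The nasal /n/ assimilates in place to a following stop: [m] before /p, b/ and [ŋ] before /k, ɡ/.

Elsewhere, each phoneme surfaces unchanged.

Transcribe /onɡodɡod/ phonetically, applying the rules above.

[oŋɡodɡot]

/o/ (word-initial): no rule targets it → [o].
/n/ (between /o/ and /ɡ/): before a labial or velar stop, so rule 2 applies → [ŋ].
/ɡ/ (between /n/ and /o/): rule 1 targets it, but not word-finally → unchanged [ɡ].
/o/ (between /ɡ/ and /d/): no rule targets it → [o].
/d/ (between /o/ and /ɡ/) fails the environment for rule 1, so it stays [d].
/ɡ/ (between /d/ and /o/) is in the target of rule 1 but the environment (word-finally) is not met → [ɡ].
/o/ (between /ɡ/ and /d/): no rule targets it → [o].
/d/ — word-final, word-finally — surfaces as [t] (rule 1).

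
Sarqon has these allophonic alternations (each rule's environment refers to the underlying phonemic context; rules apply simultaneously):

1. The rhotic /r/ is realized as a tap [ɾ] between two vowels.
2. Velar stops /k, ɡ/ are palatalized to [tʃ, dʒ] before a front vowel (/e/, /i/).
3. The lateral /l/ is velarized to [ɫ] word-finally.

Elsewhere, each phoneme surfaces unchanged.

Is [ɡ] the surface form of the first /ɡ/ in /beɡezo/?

No

/ɡ/ meets the environment for rule 2 (before a front vowel) → [dʒ].
The actual realization is [dʒ], not [ɡ].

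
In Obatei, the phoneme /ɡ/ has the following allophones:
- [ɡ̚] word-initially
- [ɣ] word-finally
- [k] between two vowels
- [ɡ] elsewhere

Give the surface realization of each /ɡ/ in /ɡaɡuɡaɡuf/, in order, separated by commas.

Occurrence 1 (position 1): word-initially → [ɡ̚].
Occurrence 2 (position 3): between two vowels → [k].
Occurrence 3 (position 5): between two vowels → [k].
Occurrence 4 (position 7): between two vowels → [k].

[ɡ̚], [k], [k], [k]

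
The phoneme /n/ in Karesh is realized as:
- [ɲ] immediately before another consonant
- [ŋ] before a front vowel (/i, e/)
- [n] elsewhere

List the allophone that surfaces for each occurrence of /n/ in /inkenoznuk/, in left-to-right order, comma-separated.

[ɲ], [n], [n]

Occurrence 1 (position 2): immediately before another consonant → [ɲ].
Occurrence 2 (position 5): no conditioning environment matches → elsewhere allophone [n].
Occurrence 3 (position 8): no conditioning environment matches → elsewhere allophone [n].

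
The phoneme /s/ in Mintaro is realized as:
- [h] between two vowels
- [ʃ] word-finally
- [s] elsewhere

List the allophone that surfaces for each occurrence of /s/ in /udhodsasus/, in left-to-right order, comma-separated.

Occurrence 1 (position 6): no conditioning environment matches → elsewhere allophone [s].
Occurrence 2 (position 8): between two vowels → [h].
Occurrence 3 (position 10): word-finally → [ʃ].

[s], [h], [ʃ]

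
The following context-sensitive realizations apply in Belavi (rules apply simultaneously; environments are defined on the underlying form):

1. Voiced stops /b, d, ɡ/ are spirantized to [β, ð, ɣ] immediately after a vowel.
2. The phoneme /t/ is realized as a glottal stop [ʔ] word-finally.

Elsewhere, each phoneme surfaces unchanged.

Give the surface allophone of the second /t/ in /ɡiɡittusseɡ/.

/t/ (between /t/ and /u/): rule 2 targets it, but not word-finally → unchanged [t].

[t]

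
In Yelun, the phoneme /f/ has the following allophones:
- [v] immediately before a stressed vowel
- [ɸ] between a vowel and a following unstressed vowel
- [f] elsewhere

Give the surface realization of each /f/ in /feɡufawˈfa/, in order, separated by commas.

[f], [ɸ], [v]

Occurrence 1 (position 1): no conditioning environment matches → elsewhere allophone [f].
Occurrence 2 (position 5): between a vowel and a following unstressed vowel → [ɸ].
Occurrence 3 (position 8): immediately before a stressed vowel → [v].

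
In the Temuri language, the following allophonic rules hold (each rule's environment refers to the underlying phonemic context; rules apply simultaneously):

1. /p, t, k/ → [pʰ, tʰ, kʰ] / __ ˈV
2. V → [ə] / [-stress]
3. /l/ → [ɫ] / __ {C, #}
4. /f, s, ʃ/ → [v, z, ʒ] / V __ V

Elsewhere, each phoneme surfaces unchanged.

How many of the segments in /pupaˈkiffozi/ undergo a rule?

Segments that undergo a rule: /u/ → [ə] (rule 2); /a/ → [ə] (rule 2); /k/ → [kʰ] (rule 1); /o/ → [ə] (rule 2); /i/ → [ə] (rule 2).
All other segments surface unchanged.

5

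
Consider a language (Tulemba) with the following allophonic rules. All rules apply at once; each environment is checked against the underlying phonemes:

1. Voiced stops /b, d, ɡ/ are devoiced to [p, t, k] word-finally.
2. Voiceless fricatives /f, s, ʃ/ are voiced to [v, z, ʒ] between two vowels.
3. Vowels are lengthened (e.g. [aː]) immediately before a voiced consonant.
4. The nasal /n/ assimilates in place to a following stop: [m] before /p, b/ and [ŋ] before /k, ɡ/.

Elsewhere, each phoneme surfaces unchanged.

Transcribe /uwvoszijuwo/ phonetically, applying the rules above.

[uːwvosziːjuːwo]

/u/ (word-initial) occurs before a voiced consonant → [uː] by rule 3.
/w/ (between /u/ and /v/) is unaffected → [w].
/v/ — not in any rule's target class → [v].
/o/ (between /v/ and /s/): rule 3 targets it, but not before a voiced consonant → unchanged [o].
/s/ (between /o/ and /z/) is in the target of rule 2 but the environment (between two vowels) is not met → [s].
/z/ — not in any rule's target class → [z].
/i/ — between /z/ and /j/, before a voiced consonant — surfaces as [iː] (rule 3).
/j/ (between /i/ and /u/): no rule targets it → [j].
/u/ (between /j/ and /w/): before a voiced consonant, so rule 3 applies → [uː].
/w/ (between /u/ and /o/) is unaffected → [w].
/o/ (word-final) is in the target of rule 3 but the environment (before a voiced consonant) is not met → [o].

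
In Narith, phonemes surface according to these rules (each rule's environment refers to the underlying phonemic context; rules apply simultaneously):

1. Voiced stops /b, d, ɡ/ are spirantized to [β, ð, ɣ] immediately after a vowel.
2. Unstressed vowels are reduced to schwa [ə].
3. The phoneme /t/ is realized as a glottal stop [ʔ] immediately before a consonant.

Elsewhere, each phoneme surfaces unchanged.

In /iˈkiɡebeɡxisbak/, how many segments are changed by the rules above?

8

Segments that undergo a rule: /i/ → [ə] (rule 2); /ɡ/ → [ɣ] (rule 1); /e/ → [ə] (rule 2); /b/ → [β] (rule 1); /e/ → [ə] (rule 2); /ɡ/ → [ɣ] (rule 1); /i/ → [ə] (rule 2); /a/ → [ə] (rule 2).
All other segments surface unchanged.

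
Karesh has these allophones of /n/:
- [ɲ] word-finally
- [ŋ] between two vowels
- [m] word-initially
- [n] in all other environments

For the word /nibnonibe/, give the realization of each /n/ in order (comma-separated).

[m], [n], [ŋ]

Occurrence 1 (position 1): word-initially → [m].
Occurrence 2 (position 4): no conditioning environment matches → elsewhere allophone [n].
Occurrence 3 (position 6): between two vowels → [ŋ].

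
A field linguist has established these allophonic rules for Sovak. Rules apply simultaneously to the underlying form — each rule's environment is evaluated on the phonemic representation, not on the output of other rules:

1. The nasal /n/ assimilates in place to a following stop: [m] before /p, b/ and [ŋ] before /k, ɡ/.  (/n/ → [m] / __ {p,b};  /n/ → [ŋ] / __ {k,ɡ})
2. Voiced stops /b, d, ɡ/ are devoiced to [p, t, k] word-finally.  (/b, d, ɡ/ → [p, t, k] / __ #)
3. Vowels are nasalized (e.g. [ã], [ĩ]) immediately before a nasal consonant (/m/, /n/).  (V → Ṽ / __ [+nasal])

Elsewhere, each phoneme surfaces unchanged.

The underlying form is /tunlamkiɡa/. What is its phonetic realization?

/t/ stays [t].
/u/ (between /t/ and /n/) occurs before a nasal consonant → [ũ] by rule 3.
/n/ (between /u/ and /l/) is in the target of rule 1 but the environment (before a labial or velar stop) is not met → [n].
/l/ — not in any rule's target class → [l].
/a/ (between /l/ and /m/): before a nasal consonant, so rule 3 applies → [ã].
/m/ stays [m].
/k/ (between /m/ and /i/) is unaffected → [k].
/i/ (between /k/ and /ɡ/) fails the environment for rule 3, so it stays [i].
/ɡ/ — between /i/ and /a/; rule 2 does not apply here → [ɡ].
/a/ (word-final) is in the target of rule 3 but the environment (before a nasal consonant) is not met → [a].

[tũnlãmkiɡa]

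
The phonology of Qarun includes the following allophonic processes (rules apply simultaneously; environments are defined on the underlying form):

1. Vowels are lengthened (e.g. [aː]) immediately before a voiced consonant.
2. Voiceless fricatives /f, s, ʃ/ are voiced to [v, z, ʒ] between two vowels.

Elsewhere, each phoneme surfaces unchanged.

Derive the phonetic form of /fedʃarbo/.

[feːdʃaːrbo]

/f/ (word-initial) is in the target of rule 2 but the environment (between two vowels) is not met → [f].
/e/ — between /f/ and /d/, before a voiced consonant — surfaces as [eː] (rule 1).
/d/ — not in any rule's target class → [d].
/ʃ/ (between /d/ and /a/) is in the target of rule 2 but the environment (between two vowels) is not met → [ʃ].
/a/ (between /ʃ/ and /r/) occurs before a voiced consonant → [aː] by rule 1.
/r/ (between /a/ and /b/) is unaffected → [r].
/b/ stays [b].
/o/ (word-final) is in the target of rule 1 but the environment (before a voiced consonant) is not met → [o].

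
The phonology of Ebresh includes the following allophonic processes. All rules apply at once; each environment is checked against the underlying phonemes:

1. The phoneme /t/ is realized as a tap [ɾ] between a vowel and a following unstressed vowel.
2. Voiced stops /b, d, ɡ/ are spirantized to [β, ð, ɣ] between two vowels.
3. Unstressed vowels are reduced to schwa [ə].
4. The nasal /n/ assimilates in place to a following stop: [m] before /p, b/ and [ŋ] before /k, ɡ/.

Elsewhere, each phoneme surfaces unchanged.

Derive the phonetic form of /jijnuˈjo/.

/j/ stays [j].
/i/ meets the environment for rule 3 (in an unstressed syllable) → [ə].
/j/ (between /i/ and /n/): no rule targets it → [j].
/n/ — between /j/ and /u/; rule 4 does not apply here → [n].
/u/ meets the environment for rule 3 (in an unstressed syllable) → [ə].
/j/ (between /u/ and /o/): no rule targets it → [j].
/o/ (word-final) fails the environment for rule 3, so it stays [o].

[jəjnəˈjo]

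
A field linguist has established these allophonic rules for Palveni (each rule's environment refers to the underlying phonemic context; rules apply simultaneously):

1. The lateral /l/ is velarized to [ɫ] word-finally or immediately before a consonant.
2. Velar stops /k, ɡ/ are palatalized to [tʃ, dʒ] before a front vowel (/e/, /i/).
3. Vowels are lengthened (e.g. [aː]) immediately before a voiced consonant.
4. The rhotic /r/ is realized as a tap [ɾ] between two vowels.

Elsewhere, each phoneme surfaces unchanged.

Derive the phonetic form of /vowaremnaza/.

/o/ — between /v/ and /w/, before a voiced consonant — surfaces as [oː] (rule 3).
/a/ — between /w/ and /r/, before a voiced consonant — surfaces as [aː] (rule 3).
/r/ (between /a/ and /e/): between two vowels, so rule 4 applies → [ɾ].
/e/ (between /r/ and /m/) occurs before a voiced consonant → [eː] by rule 3.
/a/ (between /n/ and /z/) occurs before a voiced consonant → [aː] by rule 3.
/a/ — word-final; rule 3 does not apply here → [a].

[voːwaːɾeːmnaːza]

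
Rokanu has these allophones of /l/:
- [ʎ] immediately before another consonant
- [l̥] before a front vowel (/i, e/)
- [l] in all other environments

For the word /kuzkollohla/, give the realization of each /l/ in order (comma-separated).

[ʎ], [l], [l]

Occurrence 1 (position 6): immediately before another consonant → [ʎ].
Occurrence 2 (position 7): no conditioning environment matches → elsewhere allophone [l].
Occurrence 3 (position 10): no conditioning environment matches → elsewhere allophone [l].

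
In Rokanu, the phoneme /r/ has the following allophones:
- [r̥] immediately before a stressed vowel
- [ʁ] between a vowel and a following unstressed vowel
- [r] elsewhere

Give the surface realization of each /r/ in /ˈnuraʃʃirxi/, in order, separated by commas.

Occurrence 1 (position 3): between a vowel and a following unstressed vowel → [ʁ].
Occurrence 2 (position 8): no conditioning environment matches → elsewhere allophone [r].

[ʁ], [r]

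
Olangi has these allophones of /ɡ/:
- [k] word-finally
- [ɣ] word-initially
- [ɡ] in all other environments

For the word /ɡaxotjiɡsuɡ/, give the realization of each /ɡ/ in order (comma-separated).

[ɣ], [ɡ], [k]

Occurrence 1 (position 1): word-initially → [ɣ].
Occurrence 2 (position 8): no conditioning environment matches → elsewhere allophone [ɡ].
Occurrence 3 (position 11): word-finally → [k].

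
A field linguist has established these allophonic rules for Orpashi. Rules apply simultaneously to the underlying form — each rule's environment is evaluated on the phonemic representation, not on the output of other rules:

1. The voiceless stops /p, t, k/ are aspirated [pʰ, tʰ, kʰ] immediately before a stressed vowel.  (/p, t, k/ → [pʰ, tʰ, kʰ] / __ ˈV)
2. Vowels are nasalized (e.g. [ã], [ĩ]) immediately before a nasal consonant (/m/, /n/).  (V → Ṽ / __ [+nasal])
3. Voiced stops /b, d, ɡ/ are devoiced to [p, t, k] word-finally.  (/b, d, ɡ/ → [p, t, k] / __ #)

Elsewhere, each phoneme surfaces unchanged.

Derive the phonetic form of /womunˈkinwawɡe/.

/o/ — between /w/ and /m/, before a nasal consonant — surfaces as [õ] (rule 2).
/u/ — between /m/ and /n/, before a nasal consonant — surfaces as [ũ] (rule 2).
/k/ meets the environment for rule 1 (immediately before a stressed vowel) → [kʰ].
/i/ (between /k/ and /n/) occurs before a nasal consonant → [ĩ] by rule 2.
/a/ (between /w/ and /w/): rule 2 targets it, but not before a nasal consonant → unchanged [a].
/ɡ/ — between /w/ and /e/; rule 3 does not apply here → [ɡ].
/e/ (word-final) fails the environment for rule 2, so it stays [e].

[wõmũnˈkʰĩnwawɡe]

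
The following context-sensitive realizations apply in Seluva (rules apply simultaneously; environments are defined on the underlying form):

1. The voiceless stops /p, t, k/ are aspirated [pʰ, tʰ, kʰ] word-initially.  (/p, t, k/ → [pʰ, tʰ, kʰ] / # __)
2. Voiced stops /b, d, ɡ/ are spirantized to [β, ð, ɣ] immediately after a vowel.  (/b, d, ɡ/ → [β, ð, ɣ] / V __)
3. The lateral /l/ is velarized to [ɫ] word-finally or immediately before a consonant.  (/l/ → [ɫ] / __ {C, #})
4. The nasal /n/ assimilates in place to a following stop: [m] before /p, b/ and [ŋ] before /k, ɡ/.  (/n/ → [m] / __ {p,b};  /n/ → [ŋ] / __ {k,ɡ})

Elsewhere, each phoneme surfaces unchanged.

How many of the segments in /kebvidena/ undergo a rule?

Segments that undergo a rule: /k/ → [kʰ] (rule 1); /b/ → [β] (rule 2); /d/ → [ð] (rule 2).
All other segments surface unchanged.

3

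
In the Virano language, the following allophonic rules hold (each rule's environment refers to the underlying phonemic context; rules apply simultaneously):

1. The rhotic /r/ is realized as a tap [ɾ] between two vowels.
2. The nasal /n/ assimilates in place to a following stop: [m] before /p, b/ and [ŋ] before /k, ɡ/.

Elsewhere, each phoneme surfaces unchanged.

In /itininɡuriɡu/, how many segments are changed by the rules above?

Segments that undergo a rule: /n/ → [ŋ] (rule 2); /r/ → [ɾ] (rule 1).
All other segments surface unchanged.

2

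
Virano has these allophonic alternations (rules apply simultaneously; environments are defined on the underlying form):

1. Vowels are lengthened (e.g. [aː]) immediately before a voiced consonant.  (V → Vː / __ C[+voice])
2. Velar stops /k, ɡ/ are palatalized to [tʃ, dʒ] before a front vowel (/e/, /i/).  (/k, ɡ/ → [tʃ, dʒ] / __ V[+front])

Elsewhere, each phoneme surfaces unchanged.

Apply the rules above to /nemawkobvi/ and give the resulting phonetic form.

/n/ stays [n].
/e/ (between /n/ and /m/): before a voiced consonant, so rule 1 applies → [eː].
/m/ (between /e/ and /a/): no rule targets it → [m].
/a/ — between /m/ and /w/, before a voiced consonant — surfaces as [aː] (rule 1).
/w/ (between /a/ and /k/): no rule targets it → [w].
/k/ (between /w/ and /o/) fails the environment for rule 2, so it stays [k].
/o/ meets the environment for rule 1 (before a voiced consonant) → [oː].
/b/ — not in any rule's target class → [b].
/v/ (between /b/ and /i/) is unaffected → [v].
/i/ (word-final) fails the environment for rule 1, so it stays [i].

[neːmaːwkoːbvi]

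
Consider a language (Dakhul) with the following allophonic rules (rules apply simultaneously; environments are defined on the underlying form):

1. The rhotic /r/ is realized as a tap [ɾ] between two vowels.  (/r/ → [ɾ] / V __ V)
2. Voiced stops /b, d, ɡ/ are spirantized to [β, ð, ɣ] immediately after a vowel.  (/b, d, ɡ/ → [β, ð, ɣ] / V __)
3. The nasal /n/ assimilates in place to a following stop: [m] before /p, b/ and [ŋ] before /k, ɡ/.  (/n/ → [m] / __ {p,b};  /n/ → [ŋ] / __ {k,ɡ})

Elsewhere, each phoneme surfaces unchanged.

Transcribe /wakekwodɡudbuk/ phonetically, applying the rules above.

[wakekwoðɡuðbuk]

/w/ — not in any rule's target class → [w].
/a/ stays [a].
/k/ (between /a/ and /e/): no rule targets it → [k].
/e/ (between /k/ and /k/) is unaffected → [e].
/k/ (between /e/ and /w/): no rule targets it → [k].
/w/ (between /k/ and /o/): no rule targets it → [w].
/o/ stays [o].
Rule 2 applies to /d/ (between /o/ and /ɡ/: immediately after a vowel) → [ð].
/ɡ/ (between /d/ and /u/) is in the target of rule 2 but the environment (immediately after a vowel) is not met → [ɡ].
/u/ — not in any rule's target class → [u].
/d/ (between /u/ and /b/): immediately after a vowel, so rule 2 applies → [ð].
/b/ (between /d/ and /u/): rule 2 targets it, but not immediately after a vowel → unchanged [b].
/u/ (between /b/ and /k/) is unaffected → [u].
/k/ stays [k].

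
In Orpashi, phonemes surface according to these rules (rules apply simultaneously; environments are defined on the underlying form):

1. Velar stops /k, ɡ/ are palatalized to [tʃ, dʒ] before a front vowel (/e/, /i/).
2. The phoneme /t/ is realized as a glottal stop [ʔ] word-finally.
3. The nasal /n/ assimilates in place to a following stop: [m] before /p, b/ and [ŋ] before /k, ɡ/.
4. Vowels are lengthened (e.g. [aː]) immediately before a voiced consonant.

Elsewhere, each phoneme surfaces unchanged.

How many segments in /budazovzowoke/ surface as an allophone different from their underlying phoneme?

5

Segments that undergo a rule: /u/ → [uː] (rule 4); /a/ → [aː] (rule 4); /o/ → [oː] (rule 4); /o/ → [oː] (rule 4); /k/ → [tʃ] (rule 1).
All other segments surface unchanged.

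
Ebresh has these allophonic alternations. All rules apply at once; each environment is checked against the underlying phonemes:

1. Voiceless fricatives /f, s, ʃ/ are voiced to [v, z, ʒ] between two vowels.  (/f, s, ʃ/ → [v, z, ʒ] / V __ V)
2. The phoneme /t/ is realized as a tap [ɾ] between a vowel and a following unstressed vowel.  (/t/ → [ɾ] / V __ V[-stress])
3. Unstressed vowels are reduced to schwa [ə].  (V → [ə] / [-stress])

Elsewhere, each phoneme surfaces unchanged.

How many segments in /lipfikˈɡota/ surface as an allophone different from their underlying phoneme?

Segments that undergo a rule: /i/ → [ə] (rule 3); /i/ → [ə] (rule 3); /t/ → [ɾ] (rule 2); /a/ → [ə] (rule 3).
All other segments surface unchanged.

4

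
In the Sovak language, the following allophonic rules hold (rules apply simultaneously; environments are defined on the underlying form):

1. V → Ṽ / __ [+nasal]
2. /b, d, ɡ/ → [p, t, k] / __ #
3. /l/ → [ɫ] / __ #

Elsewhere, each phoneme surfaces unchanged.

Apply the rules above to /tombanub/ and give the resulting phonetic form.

/o/ — between /t/ and /m/, before a nasal consonant — surfaces as [õ] (rule 1).
/b/ (between /m/ and /a/) is in the target of rule 2 but the environment (word-finally) is not met → [b].
/a/ (between /b/ and /n/): before a nasal consonant, so rule 1 applies → [ã].
/u/ (between /n/ and /b/) is in the target of rule 1 but the environment (before a nasal consonant) is not met → [u].
/b/ (word-final) occurs word-finally → [p] by rule 2.

[tõmbãnup]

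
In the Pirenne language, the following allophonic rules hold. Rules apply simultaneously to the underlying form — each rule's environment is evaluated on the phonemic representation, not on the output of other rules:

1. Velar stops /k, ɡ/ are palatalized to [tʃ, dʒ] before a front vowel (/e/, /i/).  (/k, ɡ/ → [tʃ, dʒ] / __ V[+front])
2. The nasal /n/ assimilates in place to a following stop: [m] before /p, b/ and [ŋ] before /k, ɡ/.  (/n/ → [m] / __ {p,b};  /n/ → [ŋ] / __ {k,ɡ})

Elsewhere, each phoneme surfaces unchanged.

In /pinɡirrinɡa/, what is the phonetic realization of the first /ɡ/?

[dʒ]

/ɡ/ (between /n/ and /i/) occurs before a front vowel → [dʒ] by rule 1.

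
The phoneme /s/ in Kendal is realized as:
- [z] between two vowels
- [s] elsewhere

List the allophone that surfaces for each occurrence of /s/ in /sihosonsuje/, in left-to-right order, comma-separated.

[s], [z], [s]

Occurrence 1 (position 1): no conditioning environment matches → elsewhere allophone [s].
Occurrence 2 (position 5): between two vowels → [z].
Occurrence 3 (position 8): no conditioning environment matches → elsewhere allophone [s].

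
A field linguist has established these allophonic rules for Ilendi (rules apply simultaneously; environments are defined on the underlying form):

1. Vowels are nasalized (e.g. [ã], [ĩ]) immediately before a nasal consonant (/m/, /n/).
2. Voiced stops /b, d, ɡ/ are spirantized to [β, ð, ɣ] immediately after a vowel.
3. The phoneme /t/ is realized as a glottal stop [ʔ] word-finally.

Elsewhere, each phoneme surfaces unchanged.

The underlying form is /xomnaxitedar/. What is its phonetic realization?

/x/ — not in any rule's target class → [x].
/o/ (between /x/ and /m/): before a nasal consonant, so rule 1 applies → [õ].
/m/ (between /o/ and /n/): no rule targets it → [m].
/n/ (between /m/ and /a/) is unaffected → [n].
/a/ (between /n/ and /x/) fails the environment for rule 1, so it stays [a].
/x/ (between /a/ and /i/): no rule targets it → [x].
/i/ (between /x/ and /t/): rule 1 targets it, but not before a nasal consonant → unchanged [i].
/t/ — between /i/ and /e/; rule 3 does not apply here → [t].
/e/ (between /t/ and /d/) is in the target of rule 1 but the environment (before a nasal consonant) is not met → [e].
/d/ — between /e/ and /a/, immediately after a vowel — surfaces as [ð] (rule 2).
/a/ (between /d/ and /r/) fails the environment for rule 1, so it stays [a].
/r/ stays [r].

[xõmnaxiteðar]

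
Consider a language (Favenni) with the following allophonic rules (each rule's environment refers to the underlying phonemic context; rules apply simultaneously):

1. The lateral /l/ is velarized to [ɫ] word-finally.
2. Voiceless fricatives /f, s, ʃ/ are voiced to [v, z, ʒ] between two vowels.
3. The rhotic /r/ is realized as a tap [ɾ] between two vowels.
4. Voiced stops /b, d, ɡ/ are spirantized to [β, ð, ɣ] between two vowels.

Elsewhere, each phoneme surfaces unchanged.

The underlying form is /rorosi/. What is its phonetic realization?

/r/ (word-initial): rule 3 targets it, but not between two vowels → unchanged [r].
/r/ (between /o/ and /o/): between two vowels, so rule 3 applies → [ɾ].
/s/ (between /o/ and /i/): between two vowels, so rule 2 applies → [z].

[roɾozi]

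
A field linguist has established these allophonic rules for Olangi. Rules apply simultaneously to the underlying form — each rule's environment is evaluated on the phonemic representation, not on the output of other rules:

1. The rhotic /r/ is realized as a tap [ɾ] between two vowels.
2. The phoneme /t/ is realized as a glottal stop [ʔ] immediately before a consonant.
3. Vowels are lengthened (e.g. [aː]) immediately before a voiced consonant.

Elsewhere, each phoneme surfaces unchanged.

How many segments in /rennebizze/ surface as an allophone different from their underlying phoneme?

3

Segments that undergo a rule: /e/ → [eː] (rule 3); /e/ → [eː] (rule 3); /i/ → [iː] (rule 3).
All other segments surface unchanged.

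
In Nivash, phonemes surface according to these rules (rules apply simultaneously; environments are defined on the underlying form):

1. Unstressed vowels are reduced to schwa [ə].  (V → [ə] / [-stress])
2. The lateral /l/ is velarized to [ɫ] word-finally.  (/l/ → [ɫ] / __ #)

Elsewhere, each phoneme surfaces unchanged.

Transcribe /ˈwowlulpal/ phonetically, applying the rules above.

/w/ (word-initial): no rule targets it → [w].
/o/ (between /w/ and /w/) is in the target of rule 1 but the environment (in an unstressed syllable) is not met → [o].
/w/ stays [w].
/l/ (between /w/ and /u/) is in the target of rule 2 but the environment (word-finally) is not met → [l].
Rule 1 applies to /u/ (between /l/ and /l/: in an unstressed syllable) → [ə].
/l/ (between /u/ and /p/) fails the environment for rule 2, so it stays [l].
/p/ (between /l/ and /a/): no rule targets it → [p].
/a/ — between /p/ and /l/, in an unstressed syllable — surfaces as [ə] (rule 1).
/l/ meets the environment for rule 2 (word-finally) → [ɫ].

[ˈwowləlpəɫ]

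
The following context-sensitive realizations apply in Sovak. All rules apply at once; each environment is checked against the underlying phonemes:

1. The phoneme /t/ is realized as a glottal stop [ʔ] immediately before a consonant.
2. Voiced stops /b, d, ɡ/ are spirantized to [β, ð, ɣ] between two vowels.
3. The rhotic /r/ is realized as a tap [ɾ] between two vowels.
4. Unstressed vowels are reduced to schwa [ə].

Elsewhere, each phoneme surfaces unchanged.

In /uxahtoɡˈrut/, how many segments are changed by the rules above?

3

Segments that undergo a rule: /u/ → [ə] (rule 4); /a/ → [ə] (rule 4); /o/ → [ə] (rule 4).
All other segments surface unchanged.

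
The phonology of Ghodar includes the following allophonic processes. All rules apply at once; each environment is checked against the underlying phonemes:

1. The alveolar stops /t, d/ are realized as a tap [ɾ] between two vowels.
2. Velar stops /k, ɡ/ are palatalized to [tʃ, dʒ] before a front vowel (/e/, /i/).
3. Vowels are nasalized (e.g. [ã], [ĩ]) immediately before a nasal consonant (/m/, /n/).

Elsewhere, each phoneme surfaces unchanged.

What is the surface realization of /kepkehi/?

[tʃeptʃehi]

/k/ (word-initial): before a front vowel, so rule 2 applies → [tʃ].
/e/ (between /k/ and /p/) is in the target of rule 3 but the environment (before a nasal consonant) is not met → [e].
/p/ stays [p].
Rule 2 applies to /k/ (between /p/ and /e/: before a front vowel) → [tʃ].
/e/ — between /k/ and /h/; rule 3 does not apply here → [e].
/h/ (between /e/ and /i/) is unaffected → [h].
/i/ — word-final; rule 3 does not apply here → [i].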